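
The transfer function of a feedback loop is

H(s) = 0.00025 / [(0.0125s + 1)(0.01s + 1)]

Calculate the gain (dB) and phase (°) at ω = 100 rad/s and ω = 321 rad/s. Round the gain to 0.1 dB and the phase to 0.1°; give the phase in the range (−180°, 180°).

ω = 100: -79.1 dB, -96.3°; ω = 321: -94.9 dB, -148.7°

At ω = 100 rad/s:
pole (1 + j100·0.0125) = 1 + j1.25 → |·| ≈ 1.6008, ∠ ≈ 51.34°
pole (1 + j100·0.01) = 1 + j1 → |·| ≈ 1.4142, ∠ ≈ 45.00°
|H| = 0.00025 · 1 / (1.6008 · 1.4142) ≈ 0.00011043
Gain = 20 log₁₀(0.00011043) ≈ -79.14 dB
∠H = (0°) − (51.34° + 45.00°) = -96.34°

At ω = 321 rad/s:
pole (1 + j321·0.0125) = 1 + j4.0125 → |·| ≈ 4.1352, ∠ ≈ 76.01°
pole (1 + j321·0.01) = 1 + j3.21 → |·| ≈ 3.3622, ∠ ≈ 72.70°
|H| = 0.00025 · 1 / (4.1352 · 3.3622) ≈ 1.7981e-05
Gain = 20 log₁₀(1.7981e-05) ≈ -94.90 dB
∠H = (0°) − (76.01° + 72.70°) = -148.71°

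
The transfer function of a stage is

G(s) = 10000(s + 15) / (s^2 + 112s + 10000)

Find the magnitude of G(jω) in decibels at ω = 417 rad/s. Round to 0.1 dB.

27.8 dB

At s = jω = j417:
zero (s+15): 15 + j417 → |·| = √(15²+417²) = √174114 ≈ 417.27, ∠ = arctan(417/15) ≈ 87.94°
quadratic: (j417)² + 112·j417 + 10000 = -163889 + j46704 → |·| ≈ 1.7041e+05, ∠ ≈ 164.09°
|G| = 10000 · 417.27 / 1.7041e+05 ≈ 24.486
Gain = 20 log₁₀(24.486) ≈ 27.78 dB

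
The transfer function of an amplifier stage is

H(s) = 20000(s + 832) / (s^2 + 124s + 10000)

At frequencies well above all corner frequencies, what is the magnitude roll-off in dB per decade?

-20 dB/decade

Each pole contributes −20 dB/decade at high frequency; each zero contributes +20 dB/decade.
Net: 1 zero(s) − 2 pole(s) → -20 dB/decade.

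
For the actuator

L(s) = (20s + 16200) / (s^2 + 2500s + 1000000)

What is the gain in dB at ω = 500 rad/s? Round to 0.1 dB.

-37.7 dB

Substitute s = j500:
Numerator: 20(j500) + 16200 = 16200 + j10000
Denominator: (j500)^2 + 2500(j500) + 1000000 = 750000 + j1250000
|N| = √(16200² + 10000²) ≈ 19038, ∠N ≈ 31.69°
|D| = √(750000² + 1250000²) ≈ 1.4577e+06, ∠D ≈ 59.04°
|L| = 19038 / 1.4577e+06 ≈ 0.01306
Gain = 20 log₁₀(0.01306) ≈ -37.68 dB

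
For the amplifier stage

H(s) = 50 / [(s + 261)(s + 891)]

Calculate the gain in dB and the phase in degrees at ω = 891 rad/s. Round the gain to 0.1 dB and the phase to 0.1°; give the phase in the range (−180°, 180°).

At s = jω = j891:
pole (s+261): 261 + j891 → |·| = √(261²+891²) = √862002 ≈ 928.44, ∠ = arctan(891/261) ≈ 73.67°
pole (s+891): 891 + j891 → |·| = √(891²+891²) = √1587762 ≈ 1260.1, ∠ = arctan(891/891) ≈ 45.00°
|H| = 50 / 1.1699e+06 ≈ 4.2739e-05
Gain = 20 log₁₀(4.2739e-05) ≈ -87.38 dB
∠H = 0.00° − 118.67° = -118.67°

-87.4 dB, -118.7°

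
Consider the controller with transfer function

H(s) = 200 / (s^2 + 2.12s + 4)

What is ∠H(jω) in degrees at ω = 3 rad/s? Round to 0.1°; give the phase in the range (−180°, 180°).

At s = jω = j3:
quadratic: (j3)² + 2.12·j3 + 4 = -5 + j6.36 → |·| ≈ 8.0901, ∠ ≈ 128.17°
∠H = 0.00° − 128.17° = -128.17°

-128.2°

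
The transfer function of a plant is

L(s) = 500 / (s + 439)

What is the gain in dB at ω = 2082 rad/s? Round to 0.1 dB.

-12.6 dB

At s = jω = j2082:
pole (s+439): 439 + j2082 → |·| = √(439²+2082²) = √4527445 ≈ 2127.8, ∠ = arctan(2082/439) ≈ 78.09°
|L| = 500 / 2127.8 ≈ 0.23498
Gain = 20 log₁₀(0.23498) ≈ -12.58 dB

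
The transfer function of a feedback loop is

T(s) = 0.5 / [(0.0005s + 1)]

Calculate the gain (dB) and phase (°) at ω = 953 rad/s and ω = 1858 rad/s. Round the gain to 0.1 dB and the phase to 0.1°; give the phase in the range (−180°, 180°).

ω = 953: -6.9 dB, -25.5°; ω = 1858: -8.7 dB, -42.9°

At ω = 953 rad/s:
pole (1 + j953·0.0005) = 1 + j0.4765 → |·| ≈ 1.1077, ∠ ≈ 25.48°
|T| = 0.5 · 1 / (1.1077) ≈ 0.45139
Gain = 20 log₁₀(0.45139) ≈ -6.91 dB
∠T = (0°) − (25.48°) = -25.48°

At ω = 1858 rad/s:
pole (1 + j1858·0.0005) = 1 + j0.929 → |·| ≈ 1.3649, ∠ ≈ 42.89°
|T| = 0.5 · 1 / (1.3649) ≈ 0.36633
Gain = 20 log₁₀(0.36633) ≈ -8.72 dB
∠T = (0°) − (42.89°) = -42.89°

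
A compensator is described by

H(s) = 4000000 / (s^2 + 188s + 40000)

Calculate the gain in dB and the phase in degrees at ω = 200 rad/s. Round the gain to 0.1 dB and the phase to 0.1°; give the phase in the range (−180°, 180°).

40.5 dB, -90.0°

At s = jω = j200:
quadratic: (j200)² + 188·j200 + 40000 = 0 + j37600 → |·| ≈ 37600, ∠ ≈ 90.00°
|H| = 4000000 / 37600 ≈ 106.38
Gain = 20 log₁₀(106.38) ≈ 40.54 dB
∠H = 0.00° − 90.00° = -90.00°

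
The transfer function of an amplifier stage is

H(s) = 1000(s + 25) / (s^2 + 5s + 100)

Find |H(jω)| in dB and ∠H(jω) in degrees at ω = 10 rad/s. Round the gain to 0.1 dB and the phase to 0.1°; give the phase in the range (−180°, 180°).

At s = jω = j10:
zero (s+25): 25 + j10 → |·| = √(25²+10²) = √725 ≈ 26.926, ∠ = arctan(10/25) ≈ 21.80°
quadratic: (j10)² + 5·j10 + 100 = 0 + j50 → |·| ≈ 50, ∠ ≈ 90.00°
|H| = 1000 · 26.926 / 50 ≈ 538.52
Gain = 20 log₁₀(538.52) ≈ 54.62 dB
∠H = 21.80° − 90.00° = -68.20°

54.6 dB, -68.2°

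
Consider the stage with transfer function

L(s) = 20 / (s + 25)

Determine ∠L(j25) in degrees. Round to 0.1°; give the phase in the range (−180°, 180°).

Substitute s = j25:
Numerator: 20 = 20 + j0
Denominator: (j25) + 25 = 25 + j25
|N| = √(20² + 0²) ≈ 20, ∠N ≈ 0.00°
|D| = √(25² + 25²) ≈ 35.355, ∠D ≈ 45.00°
∠L = 0.00° − 45.00° = -45.00°

-45.0°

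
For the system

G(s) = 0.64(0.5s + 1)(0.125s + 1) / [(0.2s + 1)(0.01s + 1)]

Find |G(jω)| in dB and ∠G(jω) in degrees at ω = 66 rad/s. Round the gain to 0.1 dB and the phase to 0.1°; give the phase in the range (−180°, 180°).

At ω = 66 rad/s:
zero (1 + j66·0.5) = 1 + j33 → |·| ≈ 33.015, ∠ ≈ 88.26°
zero (1 + j66·0.125) = 1 + j8.25 → |·| ≈ 8.3104, ∠ ≈ 83.09°
pole (1 + j66·0.2) = 1 + j13.2 → |·| ≈ 13.238, ∠ ≈ 85.67°
pole (1 + j66·0.01) = 1 + j0.66 → |·| ≈ 1.1982, ∠ ≈ 33.42°
|G| = 0.64 · 33.015 · 8.3104 / (13.238 · 1.1982) ≈ 11.07
Gain = 20 log₁₀(11.07) ≈ 20.88 dB
∠G = (88.26° + 83.09°) − (85.67° + 33.42°) = 52.26°

20.9 dB, 52.3°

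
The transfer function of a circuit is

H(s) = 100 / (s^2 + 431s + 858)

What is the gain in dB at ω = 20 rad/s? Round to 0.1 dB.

Substitute s = j20:
Numerator: 100 = 100 + j0
Denominator: (j20)^2 + 431(j20) + 858 = 458 + j8620
|N| = √(100² + 0²) ≈ 100, ∠N ≈ 0.00°
|D| = √(458² + 8620²) ≈ 8632.2, ∠D ≈ 86.96°
|H| = 100 / 8632.2 ≈ 0.011585
Gain = 20 log₁₀(0.011585) ≈ -38.72 dB

-38.7 dB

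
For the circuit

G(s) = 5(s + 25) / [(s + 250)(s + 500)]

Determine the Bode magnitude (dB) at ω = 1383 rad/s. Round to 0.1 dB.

-49.5 dB

At s = jω = j1383:
zero (s+25): 25 + j1383 → |·| = √(25²+1383²) = √1913314 ≈ 1383.2, ∠ = arctan(1383/25) ≈ 88.96°
pole (s+250): 250 + j1383 → |·| = √(250²+1383²) = √1975189 ≈ 1405.4, ∠ = arctan(1383/250) ≈ 79.75°
pole (s+500): 500 + j1383 → |·| = √(500²+1383²) = √2162689 ≈ 1470.6, ∠ = arctan(1383/500) ≈ 70.12°
|G| = 5 · 1383.2 / 2.0668e+06 ≈ 0.0033462
Gain = 20 log₁₀(0.0033462) ≈ -49.51 dB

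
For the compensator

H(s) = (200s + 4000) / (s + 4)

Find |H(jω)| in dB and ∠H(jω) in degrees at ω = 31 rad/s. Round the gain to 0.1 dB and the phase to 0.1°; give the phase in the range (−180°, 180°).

47.5 dB, -25.5°

Substitute s = j31:
Numerator: 200(j31) + 4000 = 4000 + j6200
Denominator: (j31) + 4 = 4 + j31
|N| = √(4000² + 6200²) ≈ 7378.3, ∠N ≈ 57.17°
|D| = √(4² + 31²) ≈ 31.257, ∠D ≈ 82.65°
|H| = 7378.3 / 31.257 ≈ 236.05
Gain = 20 log₁₀(236.05) ≈ 47.46 dB
∠H = 57.17° − 82.65° = -25.48°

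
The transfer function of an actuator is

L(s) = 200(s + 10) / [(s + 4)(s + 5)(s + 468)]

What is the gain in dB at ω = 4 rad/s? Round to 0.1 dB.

At s = jω = j4:
zero (s+10): 10 + j4 → |·| = √(10²+4²) = √116 ≈ 10.77, ∠ = arctan(4/10) ≈ 21.80°
pole (s+4): 4 + j4 → |·| = √(4²+4²) = √32 ≈ 5.6569, ∠ = arctan(4/4) ≈ 45.00°
pole (s+5): 5 + j4 → |·| = √(5²+4²) = √41 ≈ 6.4031, ∠ = arctan(4/5) ≈ 38.66°
pole (s+468): 468 + j4 → |·| = √(468²+4²) = √219040 ≈ 468.02, ∠ = arctan(4/468) ≈ 0.49°
|L| = 200 · 10.77 / 16952 ≈ 0.12706
Gain = 20 log₁₀(0.12706) ≈ -17.92 dB

-17.9 dB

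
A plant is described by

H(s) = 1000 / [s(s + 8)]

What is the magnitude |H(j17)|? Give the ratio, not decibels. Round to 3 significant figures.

At s = jω = j17:
pole (s+8): 8 + j17 → |·| = √(8²+17²) = √353 ≈ 18.788, ∠ = arctan(17/8) ≈ 64.80°
pole at origin: |s| = 17, ∠ = 90.00° (in denominator)
|H| = 1000 / 319.4 ≈ 3.1309

3.13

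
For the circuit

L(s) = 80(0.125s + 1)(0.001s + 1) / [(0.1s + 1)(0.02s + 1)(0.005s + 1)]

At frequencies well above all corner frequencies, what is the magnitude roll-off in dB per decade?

Each pole contributes −20 dB/decade at high frequency; each zero contributes +20 dB/decade.
Net: 2 zero(s) − 3 pole(s) → -20 dB/decade.

-20 dB/decade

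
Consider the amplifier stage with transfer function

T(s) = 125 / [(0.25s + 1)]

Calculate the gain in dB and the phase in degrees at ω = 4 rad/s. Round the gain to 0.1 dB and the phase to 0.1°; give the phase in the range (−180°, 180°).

At ω = 4 rad/s:
pole (1 + j4·0.25) = 1 + j1 → |·| ≈ 1.4142, ∠ ≈ 45.00°
|T| = 125 · 1 / (1.4142) ≈ 88.389
Gain = 20 log₁₀(88.389) ≈ 38.93 dB
∠T = (0°) − (45.00°) = -45.00°

38.9 dB, -45.0°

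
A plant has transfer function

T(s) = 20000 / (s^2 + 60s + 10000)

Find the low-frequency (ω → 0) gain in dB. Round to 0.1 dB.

T(0) = 20000 / 10000 = 2
20 log₁₀(2) ≈ 6.02 dB

6.0 dB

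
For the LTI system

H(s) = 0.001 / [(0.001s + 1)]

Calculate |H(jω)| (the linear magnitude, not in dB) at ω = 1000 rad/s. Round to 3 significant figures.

At ω = 1000 rad/s:
pole (1 + j1000·0.001) = 1 + j1 → |·| ≈ 1.4142, ∠ ≈ 45.00°
|H| = 0.001 · 1 / (1.4142) ≈ 0.00070711

0.000707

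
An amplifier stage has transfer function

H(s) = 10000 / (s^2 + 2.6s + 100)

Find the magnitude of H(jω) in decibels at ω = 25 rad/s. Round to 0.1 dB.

25.5 dB

At s = jω = j25:
quadratic: (j25)² + 2.6·j25 + 100 = -525 + j65 → |·| ≈ 529.01, ∠ ≈ 172.94°
|H| = 10000 / 529.01 ≈ 18.903
Gain = 20 log₁₀(18.903) ≈ 25.53 dB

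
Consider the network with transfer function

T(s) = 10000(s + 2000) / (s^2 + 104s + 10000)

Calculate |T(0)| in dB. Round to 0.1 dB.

66.0 dB

T(0) = 10000·2000 / 10000 = 2000
20 log₁₀(2000) ≈ 66.02 dB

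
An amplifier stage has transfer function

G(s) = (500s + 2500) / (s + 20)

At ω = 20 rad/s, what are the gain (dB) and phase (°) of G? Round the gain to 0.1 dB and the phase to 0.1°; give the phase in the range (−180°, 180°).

Substitute s = j20:
Numerator: 500(j20) + 2500 = 2500 + j10000
Denominator: (j20) + 20 = 20 + j20
|N| = √(2500² + 10000²) ≈ 10308, ∠N ≈ 75.96°
|D| = √(20² + 20²) ≈ 28.284, ∠D ≈ 45.00°
|G| = 10308 / 28.284 ≈ 364.45
Gain = 20 log₁₀(364.45) ≈ 51.23 dB
∠G = 75.96° − 45.00° = 30.96°

51.2 dB, 31.0°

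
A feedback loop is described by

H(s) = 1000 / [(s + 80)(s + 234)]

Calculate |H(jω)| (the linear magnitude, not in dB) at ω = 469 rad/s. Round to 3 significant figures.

0.00401

At s = jω = j469:
pole (s+80): 80 + j469 → |·| = √(80²+469²) = √226361 ≈ 475.77, ∠ = arctan(469/80) ≈ 80.32°
pole (s+234): 234 + j469 → |·| = √(234²+469²) = √274717 ≈ 524.13, ∠ = arctan(469/234) ≈ 63.48°
|H| = 1000 / 2.4937e+05 ≈ 0.0040101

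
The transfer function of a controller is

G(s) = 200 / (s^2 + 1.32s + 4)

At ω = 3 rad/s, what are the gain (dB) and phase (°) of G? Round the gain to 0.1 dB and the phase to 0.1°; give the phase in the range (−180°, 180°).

29.9 dB, -141.6°

At s = jω = j3:
quadratic: (j3)² + 1.32·j3 + 4 = -5 + j3.96 → |·| ≈ 6.3782, ∠ ≈ 141.62°
|G| = 200 / 6.3782 ≈ 31.357
Gain = 20 log₁₀(31.357) ≈ 29.93 dB
∠G = 0.00° − 141.62° = -141.62°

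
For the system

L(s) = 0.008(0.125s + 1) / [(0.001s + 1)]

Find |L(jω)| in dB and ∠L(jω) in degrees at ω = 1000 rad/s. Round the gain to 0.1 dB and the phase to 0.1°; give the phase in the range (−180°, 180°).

-3.0 dB, 44.5°

At ω = 1000 rad/s:
zero (1 + j1000·0.125) = 1 + j125 → |·| ≈ 125, ∠ ≈ 89.54°
pole (1 + j1000·0.001) = 1 + j1 → |·| ≈ 1.4142, ∠ ≈ 45.00°
|L| = 0.008 · 125 / (1.4142) ≈ 0.70711
Gain = 20 log₁₀(0.70711) ≈ -3.01 dB
∠L = (89.54°) − (45.00°) = 44.54°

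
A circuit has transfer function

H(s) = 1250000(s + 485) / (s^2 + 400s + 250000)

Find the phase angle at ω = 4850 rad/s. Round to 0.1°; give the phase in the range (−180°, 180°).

At s = jω = j4850:
zero (s+485): 485 + j4850 → |·| = √(485²+4850²) = √23757725 ≈ 4874.2, ∠ = arctan(4850/485) ≈ 84.29°
quadratic: (j4850)² + 400·j4850 + 250000 = -23272500 + j1940000 → |·| ≈ 2.3353e+07, ∠ ≈ 175.23°
∠H = 84.29° − 175.23° = -90.94°

-90.9°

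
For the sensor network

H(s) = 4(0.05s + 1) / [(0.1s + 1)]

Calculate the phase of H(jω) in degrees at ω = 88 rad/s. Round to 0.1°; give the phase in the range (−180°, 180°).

-6.3°

At ω = 88 rad/s:
zero (1 + j88·0.05) = 1 + j4.4 → |·| ≈ 4.5122, ∠ ≈ 77.20°
pole (1 + j88·0.1) = 1 + j8.8 → |·| ≈ 8.8566, ∠ ≈ 83.52°
∠H = (77.20°) − (83.52°) = -6.32°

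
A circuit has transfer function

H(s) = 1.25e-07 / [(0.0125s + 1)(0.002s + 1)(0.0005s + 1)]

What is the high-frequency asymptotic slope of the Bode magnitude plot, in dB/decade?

-60 dB/decade

Each pole contributes −20 dB/decade at high frequency; each zero contributes +20 dB/decade.
Net: 0 zero(s) − 3 pole(s) → -60 dB/decade.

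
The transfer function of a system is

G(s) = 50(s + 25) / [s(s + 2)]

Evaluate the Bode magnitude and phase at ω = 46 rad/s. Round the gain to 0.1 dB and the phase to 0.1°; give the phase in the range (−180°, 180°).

1.8 dB, -116.0°

At s = jω = j46:
zero (s+25): 25 + j46 → |·| = √(25²+46²) = √2741 ≈ 52.355, ∠ = arctan(46/25) ≈ 61.48°
pole (s+2): 2 + j46 → |·| = √(2²+46²) = √2120 ≈ 46.043, ∠ = arctan(46/2) ≈ 87.51°
pole at origin: |s| = 46, ∠ = 90.00° (in denominator)
|G| = 50 · 52.355 / 2118 ≈ 1.236
Gain = 20 log₁₀(1.236) ≈ 1.84 dB
∠G = 61.48° − 177.51° = -116.03°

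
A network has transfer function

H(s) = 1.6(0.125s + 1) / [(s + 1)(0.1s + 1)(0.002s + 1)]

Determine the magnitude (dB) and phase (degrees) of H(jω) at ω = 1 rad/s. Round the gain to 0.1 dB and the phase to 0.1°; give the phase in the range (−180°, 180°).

1.1 dB, -43.7°

At ω = 1 rad/s:
zero (1 + j1·0.125) = 1 + j0.125 → |·| ≈ 1.0078, ∠ ≈ 7.13°
pole (1 + j1·1) = 1 + j1 → |·| ≈ 1.4142, ∠ ≈ 45.00°
pole (1 + j1·0.1) = 1 + j0.1 → |·| ≈ 1.005, ∠ ≈ 5.71°
pole (1 + j1·0.002) = 1 + j0.002 → |·| ≈ 1, ∠ ≈ 0.11°
|H| = 1.6 · 1.0078 / (1.4142 · 1.005 · 1) ≈ 1.1345
Gain = 20 log₁₀(1.1345) ≈ 1.10 dB
∠H = (7.13°) − (45.00° + 5.71° + 0.11°) = -43.69°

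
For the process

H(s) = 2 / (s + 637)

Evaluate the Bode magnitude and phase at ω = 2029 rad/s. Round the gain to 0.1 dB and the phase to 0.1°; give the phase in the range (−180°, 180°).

At s = jω = j2029:
pole (s+637): 637 + j2029 → |·| = √(637²+2029²) = √4522610 ≈ 2126.6, ∠ = arctan(2029/637) ≈ 72.57°
|H| = 2 / 2126.6 ≈ 0.00094047
Gain = 20 log₁₀(0.00094047) ≈ -60.53 dB
∠H = 0.00° − 72.57° = -72.57°

-60.5 dB, -72.6°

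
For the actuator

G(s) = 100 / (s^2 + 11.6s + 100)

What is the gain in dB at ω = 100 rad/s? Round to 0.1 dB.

At s = jω = j100:
quadratic: (j100)² + 11.6·j100 + 100 = -9900 + j1160 → |·| ≈ 9967.7, ∠ ≈ 173.32°
|G| = 100 / 9967.7 ≈ 0.010032
Gain = 20 log₁₀(0.010032) ≈ -39.97 dB

-40.0 dB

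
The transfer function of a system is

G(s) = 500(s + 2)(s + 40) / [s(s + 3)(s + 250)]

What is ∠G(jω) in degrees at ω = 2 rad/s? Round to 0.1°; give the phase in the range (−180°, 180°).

At s = jω = j2:
zero (s+2): 2 + j2 → |·| = √(2²+2²) = √8 ≈ 2.8284, ∠ = arctan(2/2) ≈ 45.00°
zero (s+40): 40 + j2 → |·| = √(40²+2²) = √1604 ≈ 40.05, ∠ = arctan(2/40) ≈ 2.86°
pole (s+3): 3 + j2 → |·| = √(3²+2²) = √13 ≈ 3.6056, ∠ = arctan(2/3) ≈ 33.69°
pole (s+250): 250 + j2 → |·| = √(250²+2²) = √62504 ≈ 250.01, ∠ = arctan(2/250) ≈ 0.46°
pole at origin: |s| = 2, ∠ = 90.00° (in denominator)
∠G = 47.86° − 124.15° = -76.29°

-76.3°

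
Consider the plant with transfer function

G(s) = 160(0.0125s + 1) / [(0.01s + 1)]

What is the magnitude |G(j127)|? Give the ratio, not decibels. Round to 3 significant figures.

At ω = 127 rad/s:
zero (1 + j127·0.0125) = 1 + j1.5875 → |·| ≈ 1.8762, ∠ ≈ 57.79°
pole (1 + j127·0.01) = 1 + j1.27 → |·| ≈ 1.6164, ∠ ≈ 51.78°
|G| = 160 · 1.8762 / (1.6164) ≈ 185.72

186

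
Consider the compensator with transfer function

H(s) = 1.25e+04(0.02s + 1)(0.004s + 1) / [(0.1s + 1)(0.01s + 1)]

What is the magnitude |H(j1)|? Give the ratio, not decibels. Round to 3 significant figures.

1.24e+04

At ω = 1 rad/s:
zero (1 + j1·0.02) = 1 + j0.02 → |·| ≈ 1.0002, ∠ ≈ 1.15°
zero (1 + j1·0.004) = 1 + j0.004 → |·| ≈ 1, ∠ ≈ 0.23°
pole (1 + j1·0.1) = 1 + j0.1 → |·| ≈ 1.005, ∠ ≈ 5.71°
pole (1 + j1·0.01) = 1 + j0.01 → |·| ≈ 1, ∠ ≈ 0.57°
|H| = 1.25e+04 · 1.0002 · 1 / (1.005 · 1) ≈ 12440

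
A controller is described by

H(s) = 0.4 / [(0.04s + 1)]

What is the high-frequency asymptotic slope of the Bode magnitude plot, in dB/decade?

Each pole contributes −20 dB/decade at high frequency; each zero contributes +20 dB/decade.
Net: 0 zero(s) − 1 pole(s) → -20 dB/decade.

-20 dB/decade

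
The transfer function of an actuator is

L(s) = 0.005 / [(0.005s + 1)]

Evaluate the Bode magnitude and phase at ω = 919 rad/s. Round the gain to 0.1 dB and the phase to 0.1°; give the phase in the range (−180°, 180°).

At ω = 919 rad/s:
pole (1 + j919·0.005) = 1 + j4.595 → |·| ≈ 4.7026, ∠ ≈ 77.72°
|L| = 0.005 · 1 / (4.7026) ≈ 0.0010632
Gain = 20 log₁₀(0.0010632) ≈ -59.47 dB
∠L = (0°) − (77.72°) = -77.72°

-59.5 dB, -77.7°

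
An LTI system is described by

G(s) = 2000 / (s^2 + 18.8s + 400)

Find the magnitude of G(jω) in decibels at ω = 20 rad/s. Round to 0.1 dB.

14.5 dB

At s = jω = j20:
quadratic: (j20)² + 18.8·j20 + 400 = 0 + j376 → |·| ≈ 376, ∠ ≈ 90.00°
|G| = 2000 / 376 ≈ 5.3191
Gain = 20 log₁₀(5.3191) ≈ 14.52 dB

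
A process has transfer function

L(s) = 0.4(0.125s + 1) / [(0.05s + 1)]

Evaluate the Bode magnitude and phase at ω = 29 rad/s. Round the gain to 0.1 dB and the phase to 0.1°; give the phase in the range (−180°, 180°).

-1.4 dB, 19.2°

At ω = 29 rad/s:
zero (1 + j29·0.125) = 1 + j3.625 → |·| ≈ 3.7604, ∠ ≈ 74.58°
pole (1 + j29·0.05) = 1 + j1.45 → |·| ≈ 1.7614, ∠ ≈ 55.41°
|L| = 0.4 · 3.7604 / (1.7614) ≈ 0.85396
Gain = 20 log₁₀(0.85396) ≈ -1.37 dB
∠L = (74.58°) − (55.41°) = 19.17°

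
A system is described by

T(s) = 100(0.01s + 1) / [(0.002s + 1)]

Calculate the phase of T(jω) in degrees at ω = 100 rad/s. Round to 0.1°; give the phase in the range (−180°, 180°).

33.7°

At ω = 100 rad/s:
zero (1 + j100·0.01) = 1 + j1 → |·| ≈ 1.4142, ∠ ≈ 45.00°
pole (1 + j100·0.002) = 1 + j0.2 → |·| ≈ 1.0198, ∠ ≈ 11.31°
∠T = (45.00°) − (11.31°) = 33.69°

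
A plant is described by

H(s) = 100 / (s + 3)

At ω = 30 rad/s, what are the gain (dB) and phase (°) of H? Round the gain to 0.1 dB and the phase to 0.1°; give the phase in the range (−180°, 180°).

Substitute s = j30:
Numerator: 100 = 100 + j0
Denominator: (j30) + 3 = 3 + j30
|N| = √(100² + 0²) ≈ 100, ∠N ≈ 0.00°
|D| = √(3² + 30²) ≈ 30.15, ∠D ≈ 84.29°
|H| = 100 / 30.15 ≈ 3.3167
Gain = 20 log₁₀(3.3167) ≈ 10.41 dB
∠H = 0.00° − 84.29° = -84.29°

10.4 dB, -84.3°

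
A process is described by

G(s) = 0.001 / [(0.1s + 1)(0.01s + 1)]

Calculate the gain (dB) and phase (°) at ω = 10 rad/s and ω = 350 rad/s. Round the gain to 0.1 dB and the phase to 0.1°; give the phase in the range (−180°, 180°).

ω = 10: -63.1 dB, -50.7°; ω = 350: -102.1 dB, -162.4°

At ω = 10 rad/s:
pole (1 + j10·0.1) = 1 + j1 → |·| ≈ 1.4142, ∠ ≈ 45.00°
pole (1 + j10·0.01) = 1 + j0.1 → |·| ≈ 1.005, ∠ ≈ 5.71°
|G| = 0.001 · 1 / (1.4142 · 1.005) ≈ 0.0007036
Gain = 20 log₁₀(0.0007036) ≈ -63.05 dB
∠G = (0°) − (45.00° + 5.71°) = -50.71°

At ω = 350 rad/s:
pole (1 + j350·0.1) = 1 + j35 → |·| ≈ 35.014, ∠ ≈ 88.36°
pole (1 + j350·0.01) = 1 + j3.5 → |·| ≈ 3.6401, ∠ ≈ 74.05°
|G| = 0.001 · 1 / (35.014 · 3.6401) ≈ 7.8459e-06
Gain = 20 log₁₀(7.8459e-06) ≈ -102.11 dB
∠G = (0°) − (88.36° + 74.05°) = -162.41°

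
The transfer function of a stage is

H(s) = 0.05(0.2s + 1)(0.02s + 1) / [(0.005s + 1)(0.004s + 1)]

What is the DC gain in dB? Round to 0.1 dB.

H(0) = 0.05 · 1 / 1 = 0.05
20 log₁₀(0.05) ≈ -26.02 dB

-26.0 dB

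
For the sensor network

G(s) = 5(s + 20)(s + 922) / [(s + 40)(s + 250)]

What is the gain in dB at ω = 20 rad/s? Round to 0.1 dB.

At s = jω = j20:
zero (s+20): 20 + j20 → |·| = √(20²+20²) = √800 ≈ 28.284, ∠ = arctan(20/20) ≈ 45.00°
zero (s+922): 922 + j20 → |·| = √(922²+20²) = √850484 ≈ 922.22, ∠ = arctan(20/922) ≈ 1.24°
pole (s+40): 40 + j20 → |·| = √(40²+20²) = √2000 ≈ 44.721, ∠ = arctan(20/40) ≈ 26.57°
pole (s+250): 250 + j20 → |·| = √(250²+20²) = √62900 ≈ 250.8, ∠ = arctan(20/250) ≈ 4.57°
|G| = 5 · 26084 / 11216 ≈ 11.628
Gain = 20 log₁₀(11.628) ≈ 21.31 dB

21.3 dB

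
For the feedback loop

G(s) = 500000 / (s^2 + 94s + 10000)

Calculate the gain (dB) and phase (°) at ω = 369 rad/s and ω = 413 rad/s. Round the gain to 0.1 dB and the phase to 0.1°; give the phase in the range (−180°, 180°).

ω = 369: 11.6 dB, -164.6°; ω = 413: 9.6 dB, -166.4°

At s = jω = j369:
quadratic: (j369)² + 94·j369 + 10000 = -126161 + j34686 → |·| ≈ 1.3084e+05, ∠ ≈ 164.63°
|G| = 500000 / 1.3084e+05 ≈ 3.8215
Gain = 20 log₁₀(3.8215) ≈ 11.64 dB
∠G = 0.00° − 164.63° = -164.63°

At s = jω = j413:
quadratic: (j413)² + 94·j413 + 10000 = -160569 + j38822 → |·| ≈ 1.652e+05, ∠ ≈ 166.41°
|G| = 500000 / 1.652e+05 ≈ 3.0266
Gain = 20 log₁₀(3.0266) ≈ 9.62 dB
∠G = 0.00° − 166.41° = -166.41°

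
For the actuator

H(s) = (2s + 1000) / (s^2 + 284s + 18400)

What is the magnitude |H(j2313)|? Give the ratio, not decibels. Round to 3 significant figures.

Substitute s = j2313:
Numerator: 2(j2313) + 1000 = 1000 + j4626
Denominator: (j2313)^2 + 284(j2313) + 18400 = -5331569 + j656892
|N| = √(1000² + 4626²) ≈ 4732.9, ∠N ≈ 77.80°
|D| = √(5331569² + 656892²) ≈ 5.3719e+06, ∠D ≈ 172.98°
|H| = 4732.9 / 5.3719e+06 ≈ 0.00088105

0.000881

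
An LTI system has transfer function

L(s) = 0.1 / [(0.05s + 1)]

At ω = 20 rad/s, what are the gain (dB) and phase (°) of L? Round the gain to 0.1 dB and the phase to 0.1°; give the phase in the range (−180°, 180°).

-23.0 dB, -45.0°

At ω = 20 rad/s:
pole (1 + j20·0.05) = 1 + j1 → |·| ≈ 1.4142, ∠ ≈ 45.00°
|L| = 0.1 · 1 / (1.4142) ≈ 0.070711
Gain = 20 log₁₀(0.070711) ≈ -23.01 dB
∠L = (0°) − (45.00°) = -45.00°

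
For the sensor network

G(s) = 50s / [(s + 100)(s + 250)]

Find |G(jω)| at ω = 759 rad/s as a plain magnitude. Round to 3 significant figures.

At s = jω = j759:
zero at origin: s = j759 → |·| = 759, ∠ = 90.00°
pole (s+100): 100 + j759 → |·| = √(100²+759²) = √586081 ≈ 765.56, ∠ = arctan(759/100) ≈ 82.49°
pole (s+250): 250 + j759 → |·| = √(250²+759²) = √638581 ≈ 799.11, ∠ = arctan(759/250) ≈ 71.77°
|G| = 50 · 759 / 6.1177e+05 ≈ 0.062033

0.0620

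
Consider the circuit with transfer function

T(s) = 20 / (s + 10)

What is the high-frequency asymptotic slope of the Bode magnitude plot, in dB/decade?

Each pole contributes −20 dB/decade at high frequency; each zero contributes +20 dB/decade.
Net: 0 zero(s) − 1 pole(s) → -20 dB/decade.

-20 dB/decade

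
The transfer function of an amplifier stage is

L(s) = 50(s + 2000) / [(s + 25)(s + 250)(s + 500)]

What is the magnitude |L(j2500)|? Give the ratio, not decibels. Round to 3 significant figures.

At s = jω = j2500:
zero (s+2000): 2000 + j2500 → |·| = √(2000²+2500²) = √10250000 ≈ 3201.6, ∠ = arctan(2500/2000) ≈ 51.34°
pole (s+25): 25 + j2500 → |·| = √(25²+2500²) = √6250625 ≈ 2500.1, ∠ = arctan(2500/25) ≈ 89.43°
pole (s+250): 250 + j2500 → |·| = √(250²+2500²) = √6312500 ≈ 2512.5, ∠ = arctan(2500/250) ≈ 84.29°
pole (s+500): 500 + j2500 → |·| = √(500²+2500²) = √6500000 ≈ 2549.5, ∠ = arctan(2500/500) ≈ 78.69°
|L| = 50 · 3201.6 / 1.6015e+10 ≈ 9.9956e-06

1.00e-05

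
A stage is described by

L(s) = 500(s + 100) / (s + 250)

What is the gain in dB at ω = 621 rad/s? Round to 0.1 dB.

53.4 dB

At s = jω = j621:
zero (s+100): 100 + j621 → |·| = √(100²+621²) = √395641 ≈ 629, ∠ = arctan(621/100) ≈ 80.85°
pole (s+250): 250 + j621 → |·| = √(250²+621²) = √448141 ≈ 669.43, ∠ = arctan(621/250) ≈ 68.07°
|L| = 500 · 629 / 669.43 ≈ 469.8
Gain = 20 log₁₀(469.8) ≈ 53.44 dB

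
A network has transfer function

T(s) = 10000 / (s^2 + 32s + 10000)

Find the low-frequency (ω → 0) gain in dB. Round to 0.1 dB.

T(0) = 10000 / 10000 = 1
20 log₁₀(1) ≈ 0.00 dB

0.0 dB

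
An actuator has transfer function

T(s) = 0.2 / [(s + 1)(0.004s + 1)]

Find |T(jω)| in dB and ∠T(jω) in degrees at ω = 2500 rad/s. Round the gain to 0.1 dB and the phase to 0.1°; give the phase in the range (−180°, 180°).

At ω = 2500 rad/s:
pole (1 + j2500·1) = 1 + j2500 → |·| ≈ 2500, ∠ ≈ 89.98°
pole (1 + j2500·0.004) = 1 + j10 → |·| ≈ 10.05, ∠ ≈ 84.29°
|T| = 0.2 · 1 / (2500 · 10.05) ≈ 7.9602e-06
Gain = 20 log₁₀(7.9602e-06) ≈ -101.98 dB
∠T = (0°) − (89.98° + 84.29°) = -174.27°

-102.0 dB, -174.3°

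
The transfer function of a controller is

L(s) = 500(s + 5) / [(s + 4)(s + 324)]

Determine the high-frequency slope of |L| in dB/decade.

-20 dB/decade

Each pole contributes −20 dB/decade at high frequency; each zero contributes +20 dB/decade.
Net: 1 zero(s) − 2 pole(s) → -20 dB/decade.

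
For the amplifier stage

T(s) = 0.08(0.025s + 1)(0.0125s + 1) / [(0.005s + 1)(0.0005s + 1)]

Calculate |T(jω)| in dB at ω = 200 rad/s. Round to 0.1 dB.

At ω = 200 rad/s:
zero (1 + j200·0.025) = 1 + j5 → |·| ≈ 5.099, ∠ ≈ 78.69°
zero (1 + j200·0.0125) = 1 + j2.5 → |·| ≈ 2.6926, ∠ ≈ 68.20°
pole (1 + j200·0.005) = 1 + j1 → |·| ≈ 1.4142, ∠ ≈ 45.00°
pole (1 + j200·0.0005) = 1 + j0.1 → |·| ≈ 1.005, ∠ ≈ 5.71°
|T| = 0.08 · 5.099 · 2.6926 / (1.4142 · 1.005) ≈ 0.77281
Gain = 20 log₁₀(0.77281) ≈ -2.24 dB

-2.2 dB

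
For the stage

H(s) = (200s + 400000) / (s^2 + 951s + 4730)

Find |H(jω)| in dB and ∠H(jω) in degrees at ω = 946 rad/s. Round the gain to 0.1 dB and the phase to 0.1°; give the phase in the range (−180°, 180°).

-9.1 dB, -109.4°

Substitute s = j946:
Numerator: 200(j946) + 400000 = 400000 + j189200
Denominator: (j946)^2 + 951(j946) + 4730 = -890186 + j899646
|N| = √(400000² + 189200²) ≈ 4.4249e+05, ∠N ≈ 25.31°
|D| = √(890186² + 899646²) ≈ 1.2656e+06, ∠D ≈ 134.70°
|H| = 4.4249e+05 / 1.2656e+06 ≈ 0.34963
Gain = 20 log₁₀(0.34963) ≈ -9.13 dB
∠H = 25.31° − 134.70° = -109.39°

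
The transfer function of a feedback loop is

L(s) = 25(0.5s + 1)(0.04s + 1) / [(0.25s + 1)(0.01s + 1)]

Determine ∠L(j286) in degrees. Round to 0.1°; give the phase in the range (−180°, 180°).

At ω = 286 rad/s:
zero (1 + j286·0.5) = 1 + j143 → |·| ≈ 143, ∠ ≈ 89.60°
zero (1 + j286·0.04) = 1 + j11.44 → |·| ≈ 11.484, ∠ ≈ 85.00°
pole (1 + j286·0.25) = 1 + j71.5 → |·| ≈ 71.507, ∠ ≈ 89.20°
pole (1 + j286·0.01) = 1 + j2.86 → |·| ≈ 3.0298, ∠ ≈ 70.73°
∠L = (89.60° + 85.00°) − (89.20° + 70.73°) = 14.67°

14.7°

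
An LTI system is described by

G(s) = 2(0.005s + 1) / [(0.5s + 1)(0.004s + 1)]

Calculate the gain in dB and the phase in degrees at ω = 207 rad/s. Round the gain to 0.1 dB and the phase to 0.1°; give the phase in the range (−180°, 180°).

At ω = 207 rad/s:
zero (1 + j207·0.005) = 1 + j1.035 → |·| ≈ 1.4392, ∠ ≈ 45.99°
pole (1 + j207·0.5) = 1 + j103.5 → |·| ≈ 103.5, ∠ ≈ 89.45°
pole (1 + j207·0.004) = 1 + j0.828 → |·| ≈ 1.2983, ∠ ≈ 39.62°
|G| = 2 · 1.4392 / (103.5 · 1.2983) ≈ 0.021421
Gain = 20 log₁₀(0.021421) ≈ -33.38 dB
∠G = (45.99°) − (89.45° + 39.62°) = -83.08°

-33.4 dB, -83.1°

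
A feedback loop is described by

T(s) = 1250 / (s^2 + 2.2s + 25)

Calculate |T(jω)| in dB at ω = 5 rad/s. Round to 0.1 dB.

At s = jω = j5:
quadratic: (j5)² + 2.2·j5 + 25 = 0 + j11 → |·| ≈ 11, ∠ ≈ 90.00°
|T| = 1250 / 11 ≈ 113.64
Gain = 20 log₁₀(113.64) ≈ 41.11 dB

41.1 dB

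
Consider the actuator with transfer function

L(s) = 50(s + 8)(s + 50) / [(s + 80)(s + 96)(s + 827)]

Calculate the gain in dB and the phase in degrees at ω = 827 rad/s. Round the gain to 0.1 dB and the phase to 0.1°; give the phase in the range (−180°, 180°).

At s = jω = j827:
zero (s+8): 8 + j827 → |·| = √(8²+827²) = √683993 ≈ 827.04, ∠ = arctan(827/8) ≈ 89.45°
zero (s+50): 50 + j827 → |·| = √(50²+827²) = √686429 ≈ 828.51, ∠ = arctan(827/50) ≈ 86.54°
pole (s+80): 80 + j827 → |·| = √(80²+827²) = √690329 ≈ 830.86, ∠ = arctan(827/80) ≈ 84.47°
pole (s+96): 96 + j827 → |·| = √(96²+827²) = √693145 ≈ 832.55, ∠ = arctan(827/96) ≈ 83.38°
pole (s+827): 827 + j827 → |·| = √(827²+827²) = √1367858 ≈ 1169.6, ∠ = arctan(827/827) ≈ 45.00°
|L| = 50 · 6.8521e+05 / 8.0905e+08 ≈ 0.042347
Gain = 20 log₁₀(0.042347) ≈ -27.46 dB
∠L = 175.99° − 212.85° = -36.86°

-27.5 dB, -36.9°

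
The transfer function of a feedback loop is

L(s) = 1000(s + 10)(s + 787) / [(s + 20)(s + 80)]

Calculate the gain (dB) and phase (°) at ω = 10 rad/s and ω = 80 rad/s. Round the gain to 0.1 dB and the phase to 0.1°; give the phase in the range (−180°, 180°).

At s = jω = j10:
zero (s+10): 10 + j10 → |·| = √(10²+10²) = √200 ≈ 14.142, ∠ = arctan(10/10) ≈ 45.00°
zero (s+787): 787 + j10 → |·| = √(787²+10²) = √619469 ≈ 787.06, ∠ = arctan(10/787) ≈ 0.73°
pole (s+20): 20 + j10 → |·| = √(20²+10²) = √500 ≈ 22.361, ∠ = arctan(10/20) ≈ 26.57°
pole (s+80): 80 + j10 → |·| = √(80²+10²) = √6500 ≈ 80.623, ∠ = arctan(10/80) ≈ 7.13°
|L| = 1000 · 11131 / 1802.8 ≈ 6174.3
Gain = 20 log₁₀(6174.3) ≈ 75.81 dB
∠L = 45.73° − 33.70° = 12.03°

At s = jω = j80:
zero (s+10): 10 + j80 → |·| = √(10²+80²) = √6500 ≈ 80.623, ∠ = arctan(80/10) ≈ 82.87°
zero (s+787): 787 + j80 → |·| = √(787²+80²) = √625769 ≈ 791.06, ∠ = arctan(80/787) ≈ 5.80°
pole (s+20): 20 + j80 → |·| = √(20²+80²) = √6800 ≈ 82.462, ∠ = arctan(80/20) ≈ 75.96°
pole (s+80): 80 + j80 → |·| = √(80²+80²) = √12800 ≈ 113.14, ∠ = arctan(80/80) ≈ 45.00°
|L| = 1000 · 63778 / 9329.8 ≈ 6835.9
Gain = 20 log₁₀(6835.9) ≈ 76.70 dB
∠L = 88.67° − 120.96° = -32.29°

ω = 10: 75.8 dB, 12.0°; ω = 80: 76.7 dB, -32.3°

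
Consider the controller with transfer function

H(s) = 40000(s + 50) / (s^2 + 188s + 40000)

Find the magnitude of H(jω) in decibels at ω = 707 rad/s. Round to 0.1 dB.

At s = jω = j707:
zero (s+50): 50 + j707 → |·| = √(50²+707²) = √502349 ≈ 708.77, ∠ = arctan(707/50) ≈ 85.95°
quadratic: (j707)² + 188·j707 + 40000 = -459849 + j132916 → |·| ≈ 4.7867e+05, ∠ ≈ 163.88°
|H| = 40000 · 708.77 / 4.7867e+05 ≈ 59.228
Gain = 20 log₁₀(59.228) ≈ 35.45 dB

35.5 dB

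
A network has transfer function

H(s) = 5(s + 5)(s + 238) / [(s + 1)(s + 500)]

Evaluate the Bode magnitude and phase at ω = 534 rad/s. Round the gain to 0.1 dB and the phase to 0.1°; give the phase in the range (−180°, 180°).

At s = jω = j534:
zero (s+5): 5 + j534 → |·| = √(5²+534²) = √285181 ≈ 534.02, ∠ = arctan(534/5) ≈ 89.46°
zero (s+238): 238 + j534 → |·| = √(238²+534²) = √341800 ≈ 584.64, ∠ = arctan(534/238) ≈ 65.98°
pole (s+1): 1 + j534 → |·| = √(1²+534²) = √285157 ≈ 534, ∠ = arctan(534/1) ≈ 89.89°
pole (s+500): 500 + j534 → |·| = √(500²+534²) = √535156 ≈ 731.54, ∠ = arctan(534/500) ≈ 46.88°
|H| = 5 · 3.1221e+05 / 3.9064e+05 ≈ 3.9961
Gain = 20 log₁₀(3.9961) ≈ 12.03 dB
∠H = 155.44° − 136.77° = 18.67°

12.0 dB, 18.7°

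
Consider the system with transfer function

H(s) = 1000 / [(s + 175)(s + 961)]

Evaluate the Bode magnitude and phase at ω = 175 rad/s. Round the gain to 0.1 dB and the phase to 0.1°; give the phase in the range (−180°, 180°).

At s = jω = j175:
pole (s+175): 175 + j175 → |·| = √(175²+175²) = √61250 ≈ 247.49, ∠ = arctan(175/175) ≈ 45.00°
pole (s+961): 961 + j175 → |·| = √(961²+175²) = √954146 ≈ 976.8, ∠ = arctan(175/961) ≈ 10.32°
|H| = 1000 / 2.4175e+05 ≈ 0.0041365
Gain = 20 log₁₀(0.0041365) ≈ -47.67 dB
∠H = 0.00° − 55.32° = -55.32°

-47.7 dB, -55.3°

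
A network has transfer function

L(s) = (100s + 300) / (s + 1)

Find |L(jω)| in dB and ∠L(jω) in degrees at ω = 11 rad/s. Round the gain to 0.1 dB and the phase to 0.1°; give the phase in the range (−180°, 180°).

40.3 dB, -10.1°

Substitute s = j11:
Numerator: 100(j11) + 300 = 300 + j1100
Denominator: (j11) + 1 = 1 + j11
|N| = √(300² + 1100²) ≈ 1140.2, ∠N ≈ 74.74°
|D| = √(1² + 11²) ≈ 11.045, ∠D ≈ 84.81°
|L| = 1140.2 / 11.045 ≈ 103.23
Gain = 20 log₁₀(103.23) ≈ 40.28 dB
∠L = 74.74° − 84.81° = -10.07°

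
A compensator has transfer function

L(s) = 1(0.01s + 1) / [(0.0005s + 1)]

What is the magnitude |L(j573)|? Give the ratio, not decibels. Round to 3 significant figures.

5.59

At ω = 573 rad/s:
zero (1 + j573·0.01) = 1 + j5.73 → |·| ≈ 5.8166, ∠ ≈ 80.10°
pole (1 + j573·0.0005) = 1 + j0.2865 → |·| ≈ 1.0402, ∠ ≈ 15.99°
|L| = 1 · 5.8166 / (1.0402) ≈ 5.5918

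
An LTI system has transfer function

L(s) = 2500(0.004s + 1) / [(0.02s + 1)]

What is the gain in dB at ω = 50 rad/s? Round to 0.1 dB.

At ω = 50 rad/s:
zero (1 + j50·0.004) = 1 + j0.2 → |·| ≈ 1.0198, ∠ ≈ 11.31°
pole (1 + j50·0.02) = 1 + j1 → |·| ≈ 1.4142, ∠ ≈ 45.00°
|L| = 2500 · 1.0198 / (1.4142) ≈ 1802.8
Gain = 20 log₁₀(1802.8) ≈ 65.12 dB

65.1 dB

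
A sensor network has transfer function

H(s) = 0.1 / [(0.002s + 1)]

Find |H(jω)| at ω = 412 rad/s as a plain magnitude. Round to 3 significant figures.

0.0772

At ω = 412 rad/s:
pole (1 + j412·0.002) = 1 + j0.824 → |·| ≈ 1.2958, ∠ ≈ 39.49°
|H| = 0.1 · 1 / (1.2958) ≈ 0.077172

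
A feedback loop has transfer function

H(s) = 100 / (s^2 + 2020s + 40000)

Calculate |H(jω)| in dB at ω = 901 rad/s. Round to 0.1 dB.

-85.9 dB

Substitute s = j901:
Numerator: 100 = 100 + j0
Denominator: (j901)^2 + 2020(j901) + 40000 = -771801 + j1820020
|N| = √(100² + 0²) ≈ 100, ∠N ≈ 0.00°
|D| = √(771801² + 1820020²) ≈ 1.9769e+06, ∠D ≈ 112.98°
|H| = 100 / 1.9769e+06 ≈ 5.0584e-05
Gain = 20 log₁₀(5.0584e-05) ≈ -85.92 dB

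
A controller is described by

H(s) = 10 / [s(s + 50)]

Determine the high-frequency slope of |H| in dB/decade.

-40 dB/decade

Each pole contributes −20 dB/decade at high frequency; each zero contributes +20 dB/decade.
Net: 0 zero(s) − 2 pole(s) → -40 dB/decade.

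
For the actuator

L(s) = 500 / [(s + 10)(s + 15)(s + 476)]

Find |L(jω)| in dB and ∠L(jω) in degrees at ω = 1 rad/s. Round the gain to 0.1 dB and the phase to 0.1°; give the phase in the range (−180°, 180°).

-43.2 dB, -9.6°

At s = jω = j1:
pole (s+10): 10 + j1 → |·| = √(10²+1²) = √101 ≈ 10.05, ∠ = arctan(1/10) ≈ 5.71°
pole (s+15): 15 + j1 → |·| = √(15²+1²) = √226 ≈ 15.033, ∠ = arctan(1/15) ≈ 3.81°
pole (s+476): 476 + j1 → |·| = √(476²+1²) = √226577 ≈ 476, ∠ = arctan(1/476) ≈ 0.12°
|L| = 500 / 71915 ≈ 0.0069527
Gain = 20 log₁₀(0.0069527) ≈ -43.16 dB
∠L = 0.00° − 9.64° = -9.64°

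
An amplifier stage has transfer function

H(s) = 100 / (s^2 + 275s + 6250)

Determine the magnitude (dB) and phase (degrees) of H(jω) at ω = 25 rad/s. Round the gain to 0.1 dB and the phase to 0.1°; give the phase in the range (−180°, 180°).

Substitute s = j25:
Numerator: 100 = 100 + j0
Denominator: (j25)^2 + 275(j25) + 6250 = 5625 + j6875
|N| = √(100² + 0²) ≈ 100, ∠N ≈ 0.00°
|D| = √(5625² + 6875²) ≈ 8882.9, ∠D ≈ 50.71°
|H| = 100 / 8882.9 ≈ 0.011258
Gain = 20 log₁₀(0.011258) ≈ -38.97 dB
∠H = 0.00° − 50.71° = -50.71°

-39.0 dB, -50.7°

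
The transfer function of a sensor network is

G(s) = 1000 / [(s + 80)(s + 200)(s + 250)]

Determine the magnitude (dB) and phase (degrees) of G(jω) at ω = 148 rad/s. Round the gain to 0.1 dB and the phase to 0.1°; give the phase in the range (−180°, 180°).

At s = jω = j148:
pole (s+80): 80 + j148 → |·| = √(80²+148²) = √28304 ≈ 168.24, ∠ = arctan(148/80) ≈ 61.61°
pole (s+200): 200 + j148 → |·| = √(200²+148²) = √61904 ≈ 248.81, ∠ = arctan(148/200) ≈ 36.50°
pole (s+250): 250 + j148 → |·| = √(250²+148²) = √84404 ≈ 290.52, ∠ = arctan(148/250) ≈ 30.63°
|G| = 1000 / 1.2161e+07 ≈ 8.223e-05
Gain = 20 log₁₀(8.223e-05) ≈ -81.70 dB
∠G = 0.00° − 128.74° = -128.74°

-81.7 dB, -128.7°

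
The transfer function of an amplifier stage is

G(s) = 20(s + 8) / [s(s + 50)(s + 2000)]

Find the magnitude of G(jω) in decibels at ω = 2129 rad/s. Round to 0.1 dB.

-109.9 dB

At s = jω = j2129:
zero (s+8): 8 + j2129 → |·| = √(8²+2129²) = √4532705 ≈ 2129, ∠ = arctan(2129/8) ≈ 89.78°
pole (s+50): 50 + j2129 → |·| = √(50²+2129²) = √4535141 ≈ 2129.6, ∠ = arctan(2129/50) ≈ 88.65°
pole (s+2000): 2000 + j2129 → |·| = √(2000²+2129²) = √8532641 ≈ 2921.1, ∠ = arctan(2129/2000) ≈ 46.79°
pole at origin: |s| = 2129, ∠ = 90.00° (in denominator)
|G| = 20 · 2129 / 1.3244e+10 ≈ 3.215e-06
Gain = 20 log₁₀(3.215e-06) ≈ -109.86 dB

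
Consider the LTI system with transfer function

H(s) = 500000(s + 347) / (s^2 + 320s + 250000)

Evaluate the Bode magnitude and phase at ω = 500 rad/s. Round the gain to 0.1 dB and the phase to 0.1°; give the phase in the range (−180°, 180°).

65.6 dB, -34.8°

At s = jω = j500:
zero (s+347): 347 + j500 → |·| = √(347²+500²) = √370409 ≈ 608.61, ∠ = arctan(500/347) ≈ 55.24°
quadratic: (j500)² + 320·j500 + 250000 = 0 + j160000 → |·| ≈ 1.6e+05, ∠ ≈ 90.00°
|H| = 500000 · 608.61 / 1.6e+05 ≈ 1901.9
Gain = 20 log₁₀(1901.9) ≈ 65.58 dB
∠H = 55.24° − 90.00° = -34.76°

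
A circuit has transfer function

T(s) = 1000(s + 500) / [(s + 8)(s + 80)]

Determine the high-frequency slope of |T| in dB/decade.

-20 dB/decade

Each pole contributes −20 dB/decade at high frequency; each zero contributes +20 dB/decade.
Net: 1 zero(s) − 2 pole(s) → -20 dB/decade.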